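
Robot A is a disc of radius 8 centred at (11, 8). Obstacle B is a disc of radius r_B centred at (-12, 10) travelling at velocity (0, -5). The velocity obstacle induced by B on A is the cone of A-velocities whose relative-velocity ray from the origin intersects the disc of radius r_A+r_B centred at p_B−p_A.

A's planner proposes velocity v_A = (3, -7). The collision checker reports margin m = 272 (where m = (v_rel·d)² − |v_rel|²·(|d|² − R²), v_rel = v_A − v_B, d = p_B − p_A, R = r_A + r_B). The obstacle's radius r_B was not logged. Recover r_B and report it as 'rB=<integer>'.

m = 272
d = (-23, 2);  v_rel = (3, -2),  |v_rel|² = 13
v_rel×d = (3)·(2) − (-2)·(-23) = -40
since m = R²·13 − (-40)²:  R² = (1600 + 272) / 13 = 144
R = √144 = 12  ⇒  r_B = 12 − 8 = 4

rB=4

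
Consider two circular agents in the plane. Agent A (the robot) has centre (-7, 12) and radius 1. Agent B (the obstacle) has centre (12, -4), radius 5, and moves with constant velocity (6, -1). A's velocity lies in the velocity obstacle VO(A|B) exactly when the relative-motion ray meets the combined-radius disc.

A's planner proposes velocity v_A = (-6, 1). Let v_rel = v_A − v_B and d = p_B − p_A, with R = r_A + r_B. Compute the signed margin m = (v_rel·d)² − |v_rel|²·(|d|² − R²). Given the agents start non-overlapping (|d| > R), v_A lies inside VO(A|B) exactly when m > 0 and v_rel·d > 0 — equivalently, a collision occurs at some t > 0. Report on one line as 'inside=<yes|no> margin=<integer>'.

d = (19, -16),  |d|² = 617;  R = 1+5 = 6,  c = 617−6² = 581
v_rel = (-12, 2),  |v_rel|² = 148;  v_rel·d = (-12)·(19) + (2)·(-16) = -260
148·t² + 520·t + 581 = 0  ⇒  m = (-260)² − 148·581 = -18388
m = -18388 < 0,  v_rel·d = -260 < 0  ⇒  outside

inside=no margin=-18388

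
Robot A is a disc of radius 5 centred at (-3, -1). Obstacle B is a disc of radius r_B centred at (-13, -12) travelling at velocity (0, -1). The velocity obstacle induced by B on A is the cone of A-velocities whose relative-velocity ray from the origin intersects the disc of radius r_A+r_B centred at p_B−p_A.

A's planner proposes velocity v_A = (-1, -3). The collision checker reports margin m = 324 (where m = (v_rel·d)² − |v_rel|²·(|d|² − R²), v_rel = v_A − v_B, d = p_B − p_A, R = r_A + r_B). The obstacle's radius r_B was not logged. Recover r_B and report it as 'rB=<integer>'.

m = 324
d = (-10, -11);  v_rel = (-1, -2),  |v_rel|² = 5
v_rel×d = (-1)·(-11) − (-2)·(-10) = -9
since m = R²·5 − (-9)²:  R² = (81 + 324) / 5 = 81
R = √81 = 9  ⇒  r_B = 9 − 5 = 4

rB=4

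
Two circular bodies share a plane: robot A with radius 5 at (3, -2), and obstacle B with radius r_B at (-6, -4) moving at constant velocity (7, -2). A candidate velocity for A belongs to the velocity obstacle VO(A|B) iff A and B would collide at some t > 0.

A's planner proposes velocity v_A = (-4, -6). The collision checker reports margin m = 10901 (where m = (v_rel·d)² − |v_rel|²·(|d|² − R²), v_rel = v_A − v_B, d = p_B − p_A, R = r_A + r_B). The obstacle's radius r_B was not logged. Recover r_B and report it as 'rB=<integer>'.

m = 10901
d = (-9, -2);  v_rel = (-11, -4),  |v_rel|² = 137
v_rel×d = (-11)·(-2) − (-4)·(-9) = -14
since m = R²·137 − (-14)²:  R² = (196 + 10901) / 137 = 81
R = √81 = 9  ⇒  r_B = 9 − 5 = 4

rB=4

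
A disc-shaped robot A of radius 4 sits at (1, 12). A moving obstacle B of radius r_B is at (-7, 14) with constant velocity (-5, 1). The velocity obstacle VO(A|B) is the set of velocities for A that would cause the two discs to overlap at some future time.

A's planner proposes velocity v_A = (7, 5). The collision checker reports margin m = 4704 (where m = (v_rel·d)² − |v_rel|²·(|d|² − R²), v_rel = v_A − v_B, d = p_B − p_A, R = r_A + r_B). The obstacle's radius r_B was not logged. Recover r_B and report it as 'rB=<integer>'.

m = 4704
d = (-8, 2);  v_rel = (12, 4),  |v_rel|² = 160
v_rel×d = (12)·(2) − (4)·(-8) = 56
since m = R²·160 − 56²:  R² = (3136 + 4704) / 160 = 49
R = √49 = 7  ⇒  r_B = 7 − 4 = 3

rB=3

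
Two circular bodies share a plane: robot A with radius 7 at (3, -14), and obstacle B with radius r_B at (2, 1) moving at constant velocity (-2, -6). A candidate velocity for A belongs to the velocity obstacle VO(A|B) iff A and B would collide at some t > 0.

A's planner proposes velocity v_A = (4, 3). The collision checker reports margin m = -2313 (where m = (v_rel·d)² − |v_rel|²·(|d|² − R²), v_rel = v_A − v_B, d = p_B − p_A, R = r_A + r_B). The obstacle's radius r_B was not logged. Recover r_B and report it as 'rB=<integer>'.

m = -2313
d = (-1, 15);  v_rel = (6, 9),  |v_rel|² = 117
v_rel×d = (6)·(15) − (9)·(-1) = 99
since m = R²·117 − 99²:  R² = (9801 + -2313) / 117 = 64
R = √64 = 8  ⇒  r_B = 8 − 7 = 1

rB=1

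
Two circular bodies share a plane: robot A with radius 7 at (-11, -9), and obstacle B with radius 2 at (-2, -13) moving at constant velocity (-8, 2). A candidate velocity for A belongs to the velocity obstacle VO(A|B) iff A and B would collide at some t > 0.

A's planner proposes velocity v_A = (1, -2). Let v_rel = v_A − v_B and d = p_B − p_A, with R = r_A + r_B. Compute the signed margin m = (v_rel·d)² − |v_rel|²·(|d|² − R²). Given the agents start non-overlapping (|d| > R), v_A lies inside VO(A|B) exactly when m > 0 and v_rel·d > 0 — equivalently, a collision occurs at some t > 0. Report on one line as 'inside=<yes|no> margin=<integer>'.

d = (9, -4),  |d|² = 97;  R = 7+2 = 9,  c = 97−9² = 16
v_rel = (9, -4),  |v_rel|² = 97;  v_rel·d = (9)·(9) + (-4)·(-4) = 97
97·t² − 194·t + 16 = 0  ⇒  m = 97² − 97·16 = 7857
m = 7857 > 0,  v_rel·d = 97 > 0  ⇒  inside

inside=yes margin=7857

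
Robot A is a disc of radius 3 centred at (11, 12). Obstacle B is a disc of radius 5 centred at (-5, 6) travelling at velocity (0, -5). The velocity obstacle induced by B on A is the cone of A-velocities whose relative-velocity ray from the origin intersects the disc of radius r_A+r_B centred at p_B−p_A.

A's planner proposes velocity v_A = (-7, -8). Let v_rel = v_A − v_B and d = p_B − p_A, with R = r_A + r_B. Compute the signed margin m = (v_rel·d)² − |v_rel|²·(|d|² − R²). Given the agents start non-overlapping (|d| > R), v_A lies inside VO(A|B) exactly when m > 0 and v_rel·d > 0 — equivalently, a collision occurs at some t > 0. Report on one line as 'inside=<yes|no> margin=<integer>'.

d = (-16, -6),  |d|² = 292;  R = 3+5 = 8,  c = 292−8² = 228
v_rel = (-7, -3),  |v_rel|² = 58;  v_rel·d = (-7)·(-16) + (-3)·(-6) = 130
58·t² − 260·t + 228 = 0  ⇒  m = 130² − 58·228 = 3676
m = 3676 > 0,  v_rel·d = 130 > 0  ⇒  inside

inside=yes margin=3676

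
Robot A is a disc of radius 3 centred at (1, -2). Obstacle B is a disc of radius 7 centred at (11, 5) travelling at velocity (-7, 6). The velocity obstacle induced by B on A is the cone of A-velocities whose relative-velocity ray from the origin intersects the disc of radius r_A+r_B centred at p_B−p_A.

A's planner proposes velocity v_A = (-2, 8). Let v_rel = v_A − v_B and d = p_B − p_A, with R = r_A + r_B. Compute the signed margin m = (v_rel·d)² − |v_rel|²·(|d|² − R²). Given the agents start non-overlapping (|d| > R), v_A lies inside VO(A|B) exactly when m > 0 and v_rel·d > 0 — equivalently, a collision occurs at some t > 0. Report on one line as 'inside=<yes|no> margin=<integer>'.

d = (10, 7),  |d|² = 149;  R = 3+7 = 10,  c = 149−10² = 49
v_rel = (5, 2),  |v_rel|² = 29;  v_rel·d = (5)·(10) + (2)·(7) = 64
29·t² − 128·t + 49 = 0  ⇒  m = 64² − 29·49 = 2675
m = 2675 > 0,  v_rel·d = 64 > 0  ⇒  inside

inside=yes margin=2675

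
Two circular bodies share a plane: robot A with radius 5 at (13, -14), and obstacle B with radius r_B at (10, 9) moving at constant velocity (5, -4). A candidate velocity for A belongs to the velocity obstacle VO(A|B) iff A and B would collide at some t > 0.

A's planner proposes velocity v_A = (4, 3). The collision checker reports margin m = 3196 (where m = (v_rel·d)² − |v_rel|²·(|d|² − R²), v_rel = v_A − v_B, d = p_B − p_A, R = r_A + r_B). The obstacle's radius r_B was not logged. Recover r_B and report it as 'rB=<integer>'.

m = 3196
d = (-3, 23);  v_rel = (-1, 7),  |v_rel|² = 50
v_rel×d = (-1)·(23) − (7)·(-3) = -2
since m = R²·50 − (-2)²:  R² = (4 + 3196) / 50 = 64
R = √64 = 8  ⇒  r_B = 8 − 5 = 3

rB=3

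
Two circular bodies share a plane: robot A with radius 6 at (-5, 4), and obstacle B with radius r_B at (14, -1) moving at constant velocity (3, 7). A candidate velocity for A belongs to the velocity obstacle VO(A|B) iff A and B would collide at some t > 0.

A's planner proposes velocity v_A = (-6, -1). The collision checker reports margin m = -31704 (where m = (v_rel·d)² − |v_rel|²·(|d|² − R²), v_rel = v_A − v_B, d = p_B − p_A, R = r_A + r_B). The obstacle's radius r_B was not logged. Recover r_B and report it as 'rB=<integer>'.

m = -31704
d = (19, -5);  v_rel = (-9, -8),  |v_rel|² = 145
v_rel×d = (-9)·(-5) − (-8)·(19) = 197
since m = R²·145 − 197²:  R² = (38809 + -31704) / 145 = 49
R = √49 = 7  ⇒  r_B = 7 − 6 = 1

rB=1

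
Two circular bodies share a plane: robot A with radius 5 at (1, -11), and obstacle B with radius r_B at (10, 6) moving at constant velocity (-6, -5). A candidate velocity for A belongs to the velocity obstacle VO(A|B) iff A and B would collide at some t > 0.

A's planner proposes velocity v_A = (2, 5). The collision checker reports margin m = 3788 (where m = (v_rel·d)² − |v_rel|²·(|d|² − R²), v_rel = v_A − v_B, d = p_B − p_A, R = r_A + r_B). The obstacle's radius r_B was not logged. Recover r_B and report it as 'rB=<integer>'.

m = 3788
d = (9, 17);  v_rel = (8, 10),  |v_rel|² = 164
v_rel×d = (8)·(17) − (10)·(9) = 46
since m = R²·164 − 46²:  R² = (2116 + 3788) / 164 = 36
R = √36 = 6  ⇒  r_B = 6 − 5 = 1

rB=1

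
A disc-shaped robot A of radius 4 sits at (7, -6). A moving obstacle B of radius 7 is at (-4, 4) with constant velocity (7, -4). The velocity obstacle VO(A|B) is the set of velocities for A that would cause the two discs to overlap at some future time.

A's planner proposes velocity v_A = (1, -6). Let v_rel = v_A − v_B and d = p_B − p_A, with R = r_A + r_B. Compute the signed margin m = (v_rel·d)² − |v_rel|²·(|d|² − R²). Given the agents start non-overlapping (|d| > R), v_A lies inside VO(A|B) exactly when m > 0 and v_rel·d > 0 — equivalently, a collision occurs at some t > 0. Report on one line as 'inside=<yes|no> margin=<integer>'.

d = (-11, 10),  |d|² = 221;  R = 4+7 = 11,  c = 221−11² = 100
v_rel = (-6, -2),  |v_rel|² = 40;  v_rel·d = (-6)·(-11) + (-2)·(10) = 46
40·t² − 92·t + 100 = 0  ⇒  m = 46² − 40·100 = -1884
m = -1884 < 0,  v_rel·d = 46 > 0  ⇒  outside

inside=no margin=-1884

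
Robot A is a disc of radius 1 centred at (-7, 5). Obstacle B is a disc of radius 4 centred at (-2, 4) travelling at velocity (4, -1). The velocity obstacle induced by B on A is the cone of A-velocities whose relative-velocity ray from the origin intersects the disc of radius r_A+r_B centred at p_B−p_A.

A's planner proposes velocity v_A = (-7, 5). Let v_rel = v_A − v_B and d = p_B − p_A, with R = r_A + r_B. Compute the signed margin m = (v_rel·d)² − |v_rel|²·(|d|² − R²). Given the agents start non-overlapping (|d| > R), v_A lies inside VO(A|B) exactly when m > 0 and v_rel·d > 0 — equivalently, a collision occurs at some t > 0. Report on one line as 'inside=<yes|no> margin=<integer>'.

d = (5, -1),  |d|² = 26;  R = 1+4 = 5,  c = 26−5² = 1
v_rel = (-11, 6),  |v_rel|² = 157;  v_rel·d = (-11)·(5) + (6)·(-1) = -61
157·t² + 122·t + 1 = 0  ⇒  m = (-61)² − 157·1 = 3564
m = 3564 > 0,  v_rel·d = -61 < 0  ⇒  outside

inside=no margin=3564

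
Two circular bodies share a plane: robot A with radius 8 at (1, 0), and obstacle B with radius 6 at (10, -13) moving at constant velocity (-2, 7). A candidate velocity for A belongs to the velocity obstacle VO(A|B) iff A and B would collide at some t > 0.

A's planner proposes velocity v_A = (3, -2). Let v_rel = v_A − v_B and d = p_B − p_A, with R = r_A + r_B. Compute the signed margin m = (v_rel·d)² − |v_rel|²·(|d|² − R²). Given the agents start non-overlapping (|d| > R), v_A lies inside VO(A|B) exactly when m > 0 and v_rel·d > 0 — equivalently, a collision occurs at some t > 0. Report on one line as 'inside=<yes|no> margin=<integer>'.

d = (9, -13),  |d|² = 250;  R = 8+6 = 14,  c = 250−14² = 54
v_rel = (5, -9),  |v_rel|² = 106;  v_rel·d = (5)·(9) + (-9)·(-13) = 162
106·t² − 324·t + 54 = 0  ⇒  m = 162² − 106·54 = 20520
m = 20520 > 0,  v_rel·d = 162 > 0  ⇒  inside

inside=yes margin=20520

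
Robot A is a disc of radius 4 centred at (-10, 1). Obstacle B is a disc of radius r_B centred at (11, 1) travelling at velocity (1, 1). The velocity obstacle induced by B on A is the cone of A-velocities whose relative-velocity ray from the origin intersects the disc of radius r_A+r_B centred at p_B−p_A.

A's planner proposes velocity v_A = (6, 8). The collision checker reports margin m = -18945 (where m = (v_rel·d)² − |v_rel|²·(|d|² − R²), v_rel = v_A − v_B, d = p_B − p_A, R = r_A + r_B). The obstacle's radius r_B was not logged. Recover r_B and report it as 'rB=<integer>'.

m = -18945
d = (21, 0);  v_rel = (5, 7),  |v_rel|² = 74
v_rel×d = (5)·(0) − (7)·(21) = -147
since m = R²·74 − (-147)²:  R² = (21609 + -18945) / 74 = 36
R = √36 = 6  ⇒  r_B = 6 − 4 = 2

rB=2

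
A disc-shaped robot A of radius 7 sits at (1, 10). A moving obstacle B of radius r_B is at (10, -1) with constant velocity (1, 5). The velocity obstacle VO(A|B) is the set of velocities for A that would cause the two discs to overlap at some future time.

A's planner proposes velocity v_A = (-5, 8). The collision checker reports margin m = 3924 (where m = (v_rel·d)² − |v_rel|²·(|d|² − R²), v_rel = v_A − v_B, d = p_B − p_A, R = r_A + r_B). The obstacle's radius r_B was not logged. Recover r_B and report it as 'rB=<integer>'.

m = 3924
d = (9, -11);  v_rel = (-6, 3),  |v_rel|² = 45
v_rel×d = (-6)·(-11) − (3)·(9) = 39
since m = R²·45 − 39²:  R² = (1521 + 3924) / 45 = 121
R = √121 = 11  ⇒  r_B = 11 − 7 = 4

rB=4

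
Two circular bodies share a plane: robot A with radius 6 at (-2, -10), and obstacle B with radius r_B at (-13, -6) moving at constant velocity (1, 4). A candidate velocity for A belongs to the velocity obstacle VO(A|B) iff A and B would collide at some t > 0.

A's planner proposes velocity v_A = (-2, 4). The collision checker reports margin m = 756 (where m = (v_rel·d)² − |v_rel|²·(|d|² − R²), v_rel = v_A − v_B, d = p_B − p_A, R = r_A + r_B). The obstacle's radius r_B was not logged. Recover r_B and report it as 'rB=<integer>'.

m = 756
d = (-11, 4);  v_rel = (-3, 0),  |v_rel|² = 9
v_rel×d = (-3)·(4) − (0)·(-11) = -12
since m = R²·9 − (-12)²:  R² = (144 + 756) / 9 = 100
R = √100 = 10  ⇒  r_B = 10 − 6 = 4

rB=4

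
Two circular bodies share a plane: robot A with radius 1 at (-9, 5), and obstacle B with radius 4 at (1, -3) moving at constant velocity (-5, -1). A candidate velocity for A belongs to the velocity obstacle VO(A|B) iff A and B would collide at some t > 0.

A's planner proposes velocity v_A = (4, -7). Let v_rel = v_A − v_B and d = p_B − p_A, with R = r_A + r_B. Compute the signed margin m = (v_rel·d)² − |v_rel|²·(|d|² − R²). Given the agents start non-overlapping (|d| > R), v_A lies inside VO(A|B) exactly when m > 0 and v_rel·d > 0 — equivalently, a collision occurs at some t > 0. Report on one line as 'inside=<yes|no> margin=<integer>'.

d = (10, -8),  |d|² = 164;  R = 1+4 = 5,  c = 164−5² = 139
v_rel = (9, -6),  |v_rel|² = 117;  v_rel·d = (9)·(10) + (-6)·(-8) = 138
117·t² − 276·t + 139 = 0  ⇒  m = 138² − 117·139 = 2781
m = 2781 > 0,  v_rel·d = 138 > 0  ⇒  inside

inside=yes margin=2781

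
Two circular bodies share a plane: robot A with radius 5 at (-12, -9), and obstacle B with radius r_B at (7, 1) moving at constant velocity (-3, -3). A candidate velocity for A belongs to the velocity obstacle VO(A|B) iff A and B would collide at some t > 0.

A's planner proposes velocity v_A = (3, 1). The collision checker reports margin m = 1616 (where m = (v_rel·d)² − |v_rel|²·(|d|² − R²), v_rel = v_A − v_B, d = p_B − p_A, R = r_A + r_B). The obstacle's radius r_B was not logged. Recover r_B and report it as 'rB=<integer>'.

m = 1616
d = (19, 10);  v_rel = (6, 4),  |v_rel|² = 52
v_rel×d = (6)·(10) − (4)·(19) = -16
since m = R²·52 − (-16)²:  R² = (256 + 1616) / 52 = 36
R = √36 = 6  ⇒  r_B = 6 − 5 = 1

rB=1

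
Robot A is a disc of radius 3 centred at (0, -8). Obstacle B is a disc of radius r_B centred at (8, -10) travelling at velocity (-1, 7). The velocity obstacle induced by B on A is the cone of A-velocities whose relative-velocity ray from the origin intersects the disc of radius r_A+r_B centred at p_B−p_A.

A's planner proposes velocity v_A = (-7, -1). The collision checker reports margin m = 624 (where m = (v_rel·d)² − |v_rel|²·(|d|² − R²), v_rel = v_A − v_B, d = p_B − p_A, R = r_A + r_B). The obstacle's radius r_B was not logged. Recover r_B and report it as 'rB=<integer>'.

m = 624
d = (8, -2);  v_rel = (-6, -8),  |v_rel|² = 100
v_rel×d = (-6)·(-2) − (-8)·(8) = 76
since m = R²·100 − 76²:  R² = (5776 + 624) / 100 = 64
R = √64 = 8  ⇒  r_B = 8 − 3 = 5

rB=5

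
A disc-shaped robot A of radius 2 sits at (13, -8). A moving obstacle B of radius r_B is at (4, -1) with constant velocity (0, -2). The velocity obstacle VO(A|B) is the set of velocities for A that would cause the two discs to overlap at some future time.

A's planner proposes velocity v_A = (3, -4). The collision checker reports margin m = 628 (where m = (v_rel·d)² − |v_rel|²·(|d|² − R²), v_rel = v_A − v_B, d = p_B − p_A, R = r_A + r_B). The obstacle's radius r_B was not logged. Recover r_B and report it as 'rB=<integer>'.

m = 628
d = (-9, 7);  v_rel = (3, -2),  |v_rel|² = 13
v_rel×d = (3)·(7) − (-2)·(-9) = 3
since m = R²·13 − 3²:  R² = (9 + 628) / 13 = 49
R = √49 = 7  ⇒  r_B = 7 − 2 = 5

rB=5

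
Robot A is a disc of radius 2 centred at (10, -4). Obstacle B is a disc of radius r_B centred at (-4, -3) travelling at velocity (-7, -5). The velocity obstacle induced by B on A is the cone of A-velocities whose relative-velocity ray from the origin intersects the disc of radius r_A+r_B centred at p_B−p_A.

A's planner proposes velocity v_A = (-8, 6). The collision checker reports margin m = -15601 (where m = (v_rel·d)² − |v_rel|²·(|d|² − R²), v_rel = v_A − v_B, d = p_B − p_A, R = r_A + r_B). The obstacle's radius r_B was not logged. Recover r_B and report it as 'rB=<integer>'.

m = -15601
d = (-14, 1);  v_rel = (-1, 11),  |v_rel|² = 122
v_rel×d = (-1)·(1) − (11)·(-14) = 153
since m = R²·122 − 153²:  R² = (23409 + -15601) / 122 = 64
R = √64 = 8  ⇒  r_B = 8 − 2 = 6

rB=6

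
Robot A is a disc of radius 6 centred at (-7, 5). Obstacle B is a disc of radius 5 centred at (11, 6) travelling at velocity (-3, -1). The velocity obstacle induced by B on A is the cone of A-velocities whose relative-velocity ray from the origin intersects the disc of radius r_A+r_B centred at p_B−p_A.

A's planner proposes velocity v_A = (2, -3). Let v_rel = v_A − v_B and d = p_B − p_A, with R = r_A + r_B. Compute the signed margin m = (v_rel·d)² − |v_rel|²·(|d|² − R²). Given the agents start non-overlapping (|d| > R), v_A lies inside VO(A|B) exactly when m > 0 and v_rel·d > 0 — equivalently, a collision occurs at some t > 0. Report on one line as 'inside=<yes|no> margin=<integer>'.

d = (18, 1),  |d|² = 325;  R = 6+5 = 11,  c = 325−11² = 204
v_rel = (5, -2),  |v_rel|² = 29;  v_rel·d = (5)·(18) + (-2)·(1) = 88
29·t² − 176·t + 204 = 0  ⇒  m = 88² − 29·204 = 1828
m = 1828 > 0,  v_rel·d = 88 > 0  ⇒  inside

inside=yes margin=1828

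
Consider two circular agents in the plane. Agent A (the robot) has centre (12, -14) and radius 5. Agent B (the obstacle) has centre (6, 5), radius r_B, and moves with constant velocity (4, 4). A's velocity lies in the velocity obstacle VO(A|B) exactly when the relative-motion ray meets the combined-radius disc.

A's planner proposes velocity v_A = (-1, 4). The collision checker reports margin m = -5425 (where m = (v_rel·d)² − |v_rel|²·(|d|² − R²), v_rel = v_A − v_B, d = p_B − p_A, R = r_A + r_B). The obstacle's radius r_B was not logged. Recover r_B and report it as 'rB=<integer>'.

m = -5425
d = (-6, 19);  v_rel = (-5, 0),  |v_rel|² = 25
v_rel×d = (-5)·(19) − (0)·(-6) = -95
since m = R²·25 − (-95)²:  R² = (9025 + -5425) / 25 = 144
R = √144 = 12  ⇒  r_B = 12 − 5 = 7

rB=7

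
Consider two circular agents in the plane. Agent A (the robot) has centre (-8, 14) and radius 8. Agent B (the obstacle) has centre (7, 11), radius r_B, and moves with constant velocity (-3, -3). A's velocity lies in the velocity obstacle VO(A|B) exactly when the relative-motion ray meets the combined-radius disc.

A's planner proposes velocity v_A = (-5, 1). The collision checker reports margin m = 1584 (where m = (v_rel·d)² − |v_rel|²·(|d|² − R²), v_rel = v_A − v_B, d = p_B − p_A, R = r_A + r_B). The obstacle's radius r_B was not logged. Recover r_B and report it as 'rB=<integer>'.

m = 1584
d = (15, -3);  v_rel = (-2, 4),  |v_rel|² = 20
v_rel×d = (-2)·(-3) − (4)·(15) = -54
since m = R²·20 − (-54)²:  R² = (2916 + 1584) / 20 = 225
R = √225 = 15  ⇒  r_B = 15 − 8 = 7

rB=7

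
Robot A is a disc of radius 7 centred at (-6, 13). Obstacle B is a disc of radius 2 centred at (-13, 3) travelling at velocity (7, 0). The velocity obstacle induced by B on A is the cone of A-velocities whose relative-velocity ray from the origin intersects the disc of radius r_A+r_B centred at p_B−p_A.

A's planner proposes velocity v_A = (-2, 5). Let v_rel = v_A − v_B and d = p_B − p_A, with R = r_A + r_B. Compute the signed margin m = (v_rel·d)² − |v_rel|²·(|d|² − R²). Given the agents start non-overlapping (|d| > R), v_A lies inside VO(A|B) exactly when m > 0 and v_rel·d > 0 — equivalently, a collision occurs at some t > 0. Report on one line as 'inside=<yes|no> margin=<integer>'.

d = (-7, -10),  |d|² = 149;  R = 7+2 = 9,  c = 149−9² = 68
v_rel = (-9, 5),  |v_rel|² = 106;  v_rel·d = (-9)·(-7) + (5)·(-10) = 13
106·t² − 26·t + 68 = 0  ⇒  m = 13² − 106·68 = -7039
m = -7039 < 0,  v_rel·d = 13 > 0  ⇒  outside

inside=no margin=-7039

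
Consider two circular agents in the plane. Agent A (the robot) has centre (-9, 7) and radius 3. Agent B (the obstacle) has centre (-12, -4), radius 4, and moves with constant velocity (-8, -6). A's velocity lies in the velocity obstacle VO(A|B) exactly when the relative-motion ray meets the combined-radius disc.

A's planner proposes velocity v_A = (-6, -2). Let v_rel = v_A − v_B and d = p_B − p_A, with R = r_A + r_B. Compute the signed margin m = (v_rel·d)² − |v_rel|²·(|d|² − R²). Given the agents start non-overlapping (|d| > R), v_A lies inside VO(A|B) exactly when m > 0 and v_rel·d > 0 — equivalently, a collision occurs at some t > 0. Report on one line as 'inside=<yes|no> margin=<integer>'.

d = (-3, -11),  |d|² = 130;  R = 3+4 = 7,  c = 130−7² = 81
v_rel = (2, 4),  |v_rel|² = 20;  v_rel·d = (2)·(-3) + (4)·(-11) = -50
20·t² + 100·t + 81 = 0  ⇒  m = (-50)² − 20·81 = 880
m = 880 > 0,  v_rel·d = -50 < 0  ⇒  outside

inside=no margin=880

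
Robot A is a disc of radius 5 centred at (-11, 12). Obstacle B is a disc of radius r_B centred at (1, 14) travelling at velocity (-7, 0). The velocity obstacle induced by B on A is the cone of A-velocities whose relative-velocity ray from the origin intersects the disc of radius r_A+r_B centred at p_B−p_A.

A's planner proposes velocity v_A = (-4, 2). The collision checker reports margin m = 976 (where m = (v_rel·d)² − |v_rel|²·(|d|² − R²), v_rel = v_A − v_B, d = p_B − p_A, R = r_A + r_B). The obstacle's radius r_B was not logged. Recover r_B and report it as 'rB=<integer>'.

m = 976
d = (12, 2);  v_rel = (3, 2),  |v_rel|² = 13
v_rel×d = (3)·(2) − (2)·(12) = -18
since m = R²·13 − (-18)²:  R² = (324 + 976) / 13 = 100
R = √100 = 10  ⇒  r_B = 10 − 5 = 5

rB=5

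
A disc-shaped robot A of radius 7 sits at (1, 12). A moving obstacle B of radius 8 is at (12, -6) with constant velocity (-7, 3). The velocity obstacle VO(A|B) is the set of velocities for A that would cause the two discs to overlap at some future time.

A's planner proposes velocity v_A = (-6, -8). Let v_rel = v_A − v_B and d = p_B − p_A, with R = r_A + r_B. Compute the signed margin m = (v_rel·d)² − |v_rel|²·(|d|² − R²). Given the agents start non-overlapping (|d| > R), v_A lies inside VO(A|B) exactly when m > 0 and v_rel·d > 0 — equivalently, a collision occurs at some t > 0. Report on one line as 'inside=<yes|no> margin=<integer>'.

d = (11, -18),  |d|² = 445;  R = 7+8 = 15,  c = 445−15² = 220
v_rel = (1, -11),  |v_rel|² = 122;  v_rel·d = (1)·(11) + (-11)·(-18) = 209
122·t² − 418·t + 220 = 0  ⇒  m = 209² − 122·220 = 16841
m = 16841 > 0,  v_rel·d = 209 > 0  ⇒  inside

inside=yes margin=16841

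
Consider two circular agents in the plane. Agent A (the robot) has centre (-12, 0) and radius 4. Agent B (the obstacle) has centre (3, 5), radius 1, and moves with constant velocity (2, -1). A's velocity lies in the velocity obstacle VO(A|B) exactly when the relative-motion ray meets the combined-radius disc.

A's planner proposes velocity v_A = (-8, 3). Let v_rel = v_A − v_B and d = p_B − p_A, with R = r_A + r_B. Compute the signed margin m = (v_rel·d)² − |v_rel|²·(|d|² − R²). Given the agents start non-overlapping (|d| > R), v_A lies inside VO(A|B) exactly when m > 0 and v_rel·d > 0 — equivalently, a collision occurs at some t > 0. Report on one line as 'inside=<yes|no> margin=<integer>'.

d = (15, 5),  |d|² = 250;  R = 4+1 = 5,  c = 250−5² = 225
v_rel = (-10, 4),  |v_rel|² = 116;  v_rel·d = (-10)·(15) + (4)·(5) = -130
116·t² + 260·t + 225 = 0  ⇒  m = (-130)² − 116·225 = -9200
m = -9200 < 0,  v_rel·d = -130 < 0  ⇒  outside

inside=no margin=-9200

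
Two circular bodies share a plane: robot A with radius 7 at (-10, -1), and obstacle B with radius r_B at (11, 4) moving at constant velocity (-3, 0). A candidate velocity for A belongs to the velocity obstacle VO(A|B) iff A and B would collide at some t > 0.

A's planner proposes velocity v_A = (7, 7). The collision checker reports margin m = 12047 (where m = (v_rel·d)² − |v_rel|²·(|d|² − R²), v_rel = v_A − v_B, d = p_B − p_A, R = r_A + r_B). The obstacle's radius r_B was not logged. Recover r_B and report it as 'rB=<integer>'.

m = 12047
d = (21, 5);  v_rel = (10, 7),  |v_rel|² = 149
v_rel×d = (10)·(5) − (7)·(21) = -97
since m = R²·149 − (-97)²:  R² = (9409 + 12047) / 149 = 144
R = √144 = 12  ⇒  r_B = 12 − 7 = 5

rB=5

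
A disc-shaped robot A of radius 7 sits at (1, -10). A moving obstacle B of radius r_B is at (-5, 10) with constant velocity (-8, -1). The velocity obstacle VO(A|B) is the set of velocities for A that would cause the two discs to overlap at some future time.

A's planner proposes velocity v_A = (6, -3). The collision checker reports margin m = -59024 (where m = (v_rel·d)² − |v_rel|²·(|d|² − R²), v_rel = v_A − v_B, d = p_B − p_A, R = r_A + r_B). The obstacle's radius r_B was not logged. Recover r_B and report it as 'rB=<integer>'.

m = -59024
d = (-6, 20);  v_rel = (14, -2),  |v_rel|² = 200
v_rel×d = (14)·(20) − (-2)·(-6) = 268
since m = R²·200 − 268²:  R² = (71824 + -59024) / 200 = 64
R = √64 = 8  ⇒  r_B = 8 − 7 = 1

rB=1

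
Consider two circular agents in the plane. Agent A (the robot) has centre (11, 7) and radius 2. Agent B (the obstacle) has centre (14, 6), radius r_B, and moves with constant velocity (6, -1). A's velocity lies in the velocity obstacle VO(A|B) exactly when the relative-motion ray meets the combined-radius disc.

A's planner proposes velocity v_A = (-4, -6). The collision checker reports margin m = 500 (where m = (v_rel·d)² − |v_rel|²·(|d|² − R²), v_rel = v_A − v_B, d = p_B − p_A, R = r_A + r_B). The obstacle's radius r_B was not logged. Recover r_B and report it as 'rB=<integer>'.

m = 500
d = (3, -1);  v_rel = (-10, -5),  |v_rel|² = 125
v_rel×d = (-10)·(-1) − (-5)·(3) = 25
since m = R²·125 − 25²:  R² = (625 + 500) / 125 = 9
R = √9 = 3  ⇒  r_B = 3 − 2 = 1

rB=1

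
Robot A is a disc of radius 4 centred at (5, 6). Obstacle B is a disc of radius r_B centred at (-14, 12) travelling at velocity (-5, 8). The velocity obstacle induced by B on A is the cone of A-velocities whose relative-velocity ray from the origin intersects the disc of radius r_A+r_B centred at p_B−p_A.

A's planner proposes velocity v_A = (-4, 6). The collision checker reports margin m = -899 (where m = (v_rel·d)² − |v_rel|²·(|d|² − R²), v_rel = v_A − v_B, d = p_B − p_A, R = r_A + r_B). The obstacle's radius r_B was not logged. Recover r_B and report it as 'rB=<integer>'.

m = -899
d = (-19, 6);  v_rel = (1, -2),  |v_rel|² = 5
v_rel×d = (1)·(6) − (-2)·(-19) = -32
since m = R²·5 − (-32)²:  R² = (1024 + -899) / 5 = 25
R = √25 = 5  ⇒  r_B = 5 − 4 = 1

rB=1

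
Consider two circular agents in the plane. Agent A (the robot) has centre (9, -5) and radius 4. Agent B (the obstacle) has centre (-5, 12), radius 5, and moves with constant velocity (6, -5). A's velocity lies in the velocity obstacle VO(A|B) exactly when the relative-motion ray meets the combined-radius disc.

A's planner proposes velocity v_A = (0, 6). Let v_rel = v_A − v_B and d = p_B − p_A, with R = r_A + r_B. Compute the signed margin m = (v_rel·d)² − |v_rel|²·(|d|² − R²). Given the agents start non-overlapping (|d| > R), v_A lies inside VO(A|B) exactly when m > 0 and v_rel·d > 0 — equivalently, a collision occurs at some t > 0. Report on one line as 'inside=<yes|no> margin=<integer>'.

d = (-14, 17),  |d|² = 485;  R = 4+5 = 9,  c = 485−9² = 404
v_rel = (-6, 11),  |v_rel|² = 157;  v_rel·d = (-6)·(-14) + (11)·(17) = 271
157·t² − 542·t + 404 = 0  ⇒  m = 271² − 157·404 = 10013
m = 10013 > 0,  v_rel·d = 271 > 0  ⇒  inside

inside=yes margin=10013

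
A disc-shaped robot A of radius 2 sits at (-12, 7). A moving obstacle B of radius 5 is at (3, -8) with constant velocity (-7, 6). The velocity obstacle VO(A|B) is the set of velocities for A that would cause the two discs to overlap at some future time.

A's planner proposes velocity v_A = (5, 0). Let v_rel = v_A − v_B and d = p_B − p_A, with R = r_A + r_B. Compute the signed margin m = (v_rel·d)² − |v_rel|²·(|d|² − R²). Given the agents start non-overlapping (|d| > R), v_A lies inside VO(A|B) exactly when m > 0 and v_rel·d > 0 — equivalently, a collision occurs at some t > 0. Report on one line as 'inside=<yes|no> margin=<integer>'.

d = (15, -15),  |d|² = 450;  R = 2+5 = 7,  c = 450−7² = 401
v_rel = (12, -6),  |v_rel|² = 180;  v_rel·d = (12)·(15) + (-6)·(-15) = 270
180·t² − 540·t + 401 = 0  ⇒  m = 270² − 180·401 = 720
m = 720 > 0,  v_rel·d = 270 > 0  ⇒  inside

inside=yes margin=720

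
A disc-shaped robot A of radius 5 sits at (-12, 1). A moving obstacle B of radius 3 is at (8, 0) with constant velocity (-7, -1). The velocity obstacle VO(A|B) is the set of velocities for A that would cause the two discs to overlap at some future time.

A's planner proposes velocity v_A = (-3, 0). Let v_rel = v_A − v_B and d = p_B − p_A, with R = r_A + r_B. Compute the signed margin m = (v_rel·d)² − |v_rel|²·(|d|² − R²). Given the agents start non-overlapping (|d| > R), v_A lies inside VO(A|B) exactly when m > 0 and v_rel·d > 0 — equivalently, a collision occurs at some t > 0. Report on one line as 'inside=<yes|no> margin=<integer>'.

d = (20, -1),  |d|² = 401;  R = 5+3 = 8,  c = 401−8² = 337
v_rel = (4, 1),  |v_rel|² = 17;  v_rel·d = (4)·(20) + (1)·(-1) = 79
17·t² − 158·t + 337 = 0  ⇒  m = 79² − 17·337 = 512
m = 512 > 0,  v_rel·d = 79 > 0  ⇒  inside

inside=yes margin=512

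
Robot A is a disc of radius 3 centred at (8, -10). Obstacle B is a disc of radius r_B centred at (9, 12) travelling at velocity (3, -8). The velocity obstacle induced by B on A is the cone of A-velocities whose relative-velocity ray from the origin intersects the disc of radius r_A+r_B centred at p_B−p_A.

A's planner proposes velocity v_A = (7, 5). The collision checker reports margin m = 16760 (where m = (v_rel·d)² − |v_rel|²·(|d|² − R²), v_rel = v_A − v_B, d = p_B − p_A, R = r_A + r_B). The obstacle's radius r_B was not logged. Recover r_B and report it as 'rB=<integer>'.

m = 16760
d = (1, 22);  v_rel = (4, 13),  |v_rel|² = 185
v_rel×d = (4)·(22) − (13)·(1) = 75
since m = R²·185 − 75²:  R² = (5625 + 16760) / 185 = 121
R = √121 = 11  ⇒  r_B = 11 − 3 = 8

rB=8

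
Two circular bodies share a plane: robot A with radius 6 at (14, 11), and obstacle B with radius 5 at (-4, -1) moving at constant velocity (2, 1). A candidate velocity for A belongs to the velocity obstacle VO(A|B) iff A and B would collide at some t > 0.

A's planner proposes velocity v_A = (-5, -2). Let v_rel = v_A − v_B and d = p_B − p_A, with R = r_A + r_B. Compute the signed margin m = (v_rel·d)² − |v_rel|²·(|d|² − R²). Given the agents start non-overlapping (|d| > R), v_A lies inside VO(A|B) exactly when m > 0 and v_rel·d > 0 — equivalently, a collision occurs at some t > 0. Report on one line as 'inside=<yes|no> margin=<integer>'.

d = (-18, -12),  |d|² = 468;  R = 6+5 = 11,  c = 468−11² = 347
v_rel = (-7, -3),  |v_rel|² = 58;  v_rel·d = (-7)·(-18) + (-3)·(-12) = 162
58·t² − 324·t + 347 = 0  ⇒  m = 162² − 58·347 = 6118
m = 6118 > 0,  v_rel·d = 162 > 0  ⇒  inside

inside=yes margin=6118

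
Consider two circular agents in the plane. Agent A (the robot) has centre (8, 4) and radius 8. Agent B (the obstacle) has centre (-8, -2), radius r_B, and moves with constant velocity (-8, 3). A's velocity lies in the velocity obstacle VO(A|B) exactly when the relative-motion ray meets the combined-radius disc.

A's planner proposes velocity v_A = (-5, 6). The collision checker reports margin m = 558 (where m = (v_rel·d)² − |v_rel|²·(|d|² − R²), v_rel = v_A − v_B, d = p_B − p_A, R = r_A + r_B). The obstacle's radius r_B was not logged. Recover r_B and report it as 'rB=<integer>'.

m = 558
d = (-16, -6);  v_rel = (3, 3),  |v_rel|² = 18
v_rel×d = (3)·(-6) − (3)·(-16) = 30
since m = R²·18 − 30²:  R² = (900 + 558) / 18 = 81
R = √81 = 9  ⇒  r_B = 9 − 8 = 1

rB=1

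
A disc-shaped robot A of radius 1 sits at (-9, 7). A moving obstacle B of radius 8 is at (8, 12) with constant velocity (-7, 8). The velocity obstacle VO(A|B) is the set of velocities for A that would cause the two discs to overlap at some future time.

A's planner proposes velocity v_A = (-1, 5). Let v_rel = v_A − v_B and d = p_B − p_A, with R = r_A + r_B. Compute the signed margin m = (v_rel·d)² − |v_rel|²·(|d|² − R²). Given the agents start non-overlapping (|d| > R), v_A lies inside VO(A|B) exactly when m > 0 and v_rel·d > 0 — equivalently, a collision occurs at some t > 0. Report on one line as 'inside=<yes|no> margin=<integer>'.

d = (17, 5),  |d|² = 314;  R = 1+8 = 9,  c = 314−9² = 233
v_rel = (6, -3),  |v_rel|² = 45;  v_rel·d = (6)·(17) + (-3)·(5) = 87
45·t² − 174·t + 233 = 0  ⇒  m = 87² − 45·233 = -2916
m = -2916 < 0,  v_rel·d = 87 > 0  ⇒  outside

inside=no margin=-2916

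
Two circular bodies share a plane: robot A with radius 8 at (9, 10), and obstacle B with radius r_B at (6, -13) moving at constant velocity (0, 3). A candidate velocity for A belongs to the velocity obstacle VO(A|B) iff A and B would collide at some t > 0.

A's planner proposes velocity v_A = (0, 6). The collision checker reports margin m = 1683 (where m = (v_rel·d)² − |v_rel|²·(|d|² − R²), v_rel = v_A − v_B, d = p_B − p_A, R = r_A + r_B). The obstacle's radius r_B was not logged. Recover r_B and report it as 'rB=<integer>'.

m = 1683
d = (-3, -23);  v_rel = (0, 3),  |v_rel|² = 9
v_rel×d = (0)·(-23) − (3)·(-3) = 9
since m = R²·9 − 9²:  R² = (81 + 1683) / 9 = 196
R = √196 = 14  ⇒  r_B = 14 − 8 = 6

rB=6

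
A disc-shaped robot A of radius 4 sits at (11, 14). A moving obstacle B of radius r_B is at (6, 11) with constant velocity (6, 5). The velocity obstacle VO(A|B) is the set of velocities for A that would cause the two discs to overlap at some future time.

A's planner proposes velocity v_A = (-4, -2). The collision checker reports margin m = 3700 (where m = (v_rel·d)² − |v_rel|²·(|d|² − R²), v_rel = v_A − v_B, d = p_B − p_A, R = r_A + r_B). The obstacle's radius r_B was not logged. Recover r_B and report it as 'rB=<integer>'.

m = 3700
d = (-5, -3);  v_rel = (-10, -7),  |v_rel|² = 149
v_rel×d = (-10)·(-3) − (-7)·(-5) = -5
since m = R²·149 − (-5)²:  R² = (25 + 3700) / 149 = 25
R = √25 = 5  ⇒  r_B = 5 − 4 = 1

rB=1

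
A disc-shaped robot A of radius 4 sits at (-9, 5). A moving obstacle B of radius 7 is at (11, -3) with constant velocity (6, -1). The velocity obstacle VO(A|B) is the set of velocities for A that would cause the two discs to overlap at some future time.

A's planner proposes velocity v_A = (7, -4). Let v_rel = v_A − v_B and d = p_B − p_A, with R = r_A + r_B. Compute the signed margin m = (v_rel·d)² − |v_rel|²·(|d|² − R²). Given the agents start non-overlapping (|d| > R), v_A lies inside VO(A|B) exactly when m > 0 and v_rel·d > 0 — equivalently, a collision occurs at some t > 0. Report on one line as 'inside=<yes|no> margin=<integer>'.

d = (20, -8),  |d|² = 464;  R = 4+7 = 11,  c = 464−11² = 343
v_rel = (1, -3),  |v_rel|² = 10;  v_rel·d = (1)·(20) + (-3)·(-8) = 44
10·t² − 88·t + 343 = 0  ⇒  m = 44² − 10·343 = -1494
m = -1494 < 0,  v_rel·d = 44 > 0  ⇒  outside

inside=no margin=-1494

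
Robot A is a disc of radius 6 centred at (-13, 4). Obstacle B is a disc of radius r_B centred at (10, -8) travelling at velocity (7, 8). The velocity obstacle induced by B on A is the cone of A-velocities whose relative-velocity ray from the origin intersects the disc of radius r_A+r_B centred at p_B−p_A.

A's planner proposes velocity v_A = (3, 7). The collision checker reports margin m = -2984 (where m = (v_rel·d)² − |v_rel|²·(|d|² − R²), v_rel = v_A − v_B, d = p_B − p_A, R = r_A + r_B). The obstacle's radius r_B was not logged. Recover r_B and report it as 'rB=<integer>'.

m = -2984
d = (23, -12);  v_rel = (-4, -1),  |v_rel|² = 17
v_rel×d = (-4)·(-12) − (-1)·(23) = 71
since m = R²·17 − 71²:  R² = (5041 + -2984) / 17 = 121
R = √121 = 11  ⇒  r_B = 11 − 6 = 5

rB=5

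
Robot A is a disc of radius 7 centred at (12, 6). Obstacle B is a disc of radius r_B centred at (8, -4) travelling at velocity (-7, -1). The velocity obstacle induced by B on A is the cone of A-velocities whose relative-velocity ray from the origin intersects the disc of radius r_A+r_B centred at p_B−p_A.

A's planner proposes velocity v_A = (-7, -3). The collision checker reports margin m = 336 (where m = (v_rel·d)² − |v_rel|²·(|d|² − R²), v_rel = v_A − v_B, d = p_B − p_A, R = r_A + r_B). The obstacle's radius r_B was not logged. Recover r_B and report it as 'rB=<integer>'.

m = 336
d = (-4, -10);  v_rel = (0, -2),  |v_rel|² = 4
v_rel×d = (0)·(-10) − (-2)·(-4) = -8
since m = R²·4 − (-8)²:  R² = (64 + 336) / 4 = 100
R = √100 = 10  ⇒  r_B = 10 − 7 = 3

rB=3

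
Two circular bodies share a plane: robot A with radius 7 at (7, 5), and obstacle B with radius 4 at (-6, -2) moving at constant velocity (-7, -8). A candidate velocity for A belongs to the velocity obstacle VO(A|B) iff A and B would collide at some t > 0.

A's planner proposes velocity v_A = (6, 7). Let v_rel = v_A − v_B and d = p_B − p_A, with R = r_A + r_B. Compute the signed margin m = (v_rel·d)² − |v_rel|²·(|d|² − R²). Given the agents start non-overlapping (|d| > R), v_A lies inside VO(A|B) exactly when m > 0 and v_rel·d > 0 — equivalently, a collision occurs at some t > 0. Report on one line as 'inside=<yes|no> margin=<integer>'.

d = (-13, -7),  |d|² = 218;  R = 7+4 = 11,  c = 218−11² = 97
v_rel = (13, 15),  |v_rel|² = 394;  v_rel·d = (13)·(-13) + (15)·(-7) = -274
394·t² + 548·t + 97 = 0  ⇒  m = (-274)² − 394·97 = 36858
m = 36858 > 0,  v_rel·d = -274 < 0  ⇒  outside

inside=no margin=36858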